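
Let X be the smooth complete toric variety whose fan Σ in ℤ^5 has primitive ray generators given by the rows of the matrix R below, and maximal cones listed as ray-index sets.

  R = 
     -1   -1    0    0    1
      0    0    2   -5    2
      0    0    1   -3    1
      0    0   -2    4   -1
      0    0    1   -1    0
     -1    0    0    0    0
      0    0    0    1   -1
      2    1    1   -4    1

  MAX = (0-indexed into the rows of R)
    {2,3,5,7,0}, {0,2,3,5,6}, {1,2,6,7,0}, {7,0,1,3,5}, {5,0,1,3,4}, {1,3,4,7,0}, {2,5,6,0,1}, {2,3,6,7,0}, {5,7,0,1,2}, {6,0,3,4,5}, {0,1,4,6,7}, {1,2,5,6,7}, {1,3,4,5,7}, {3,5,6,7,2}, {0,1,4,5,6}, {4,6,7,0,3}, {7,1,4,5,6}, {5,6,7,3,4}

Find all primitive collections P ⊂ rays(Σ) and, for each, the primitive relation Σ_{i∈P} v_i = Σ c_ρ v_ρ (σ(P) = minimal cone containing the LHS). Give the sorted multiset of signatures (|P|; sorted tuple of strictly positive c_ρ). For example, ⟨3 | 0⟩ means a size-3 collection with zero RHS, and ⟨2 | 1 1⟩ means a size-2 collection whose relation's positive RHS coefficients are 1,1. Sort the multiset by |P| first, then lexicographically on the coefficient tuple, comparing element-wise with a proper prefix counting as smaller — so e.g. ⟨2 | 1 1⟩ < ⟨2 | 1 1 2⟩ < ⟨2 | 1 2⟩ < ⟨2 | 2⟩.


The 5 primitive collections of Σ (r=8, n=5):

  P={2,4}:  v_{2} + v_{4} = v_{1} + v_{6}  ⟹  sig = ⟨2 | 1 1⟩
  P={1,3,6}:  v_{1} + v_{3} + v_{6} = 0  ⟹  sig = ⟨3 | 0⟩
  P={1,2,3}:  v_{1} + v_{2} + v_{3} = v_{0} + v_{5} + v_{7}  ⟹  sig = ⟨3 | 1 1 1⟩
  P={0,4,5,7}:  v_{0} + v_{4} + v_{5} + v_{7} = v_{1}  ⟹  sig = ⟨4 | 1⟩
  P={0,5,6,7}:  v_{0} + v_{5} + v_{6} + v_{7} = v_{2}  ⟹  sig = ⟨4 | 1⟩

so the primitive-relation signature multiset is
    ⟨2 | 1 1⟩
    ⟨3 | 0⟩
    ⟨3 | 1 1 1⟩
    ⟨4 | 1⟩
    ⟨4 | 1⟩


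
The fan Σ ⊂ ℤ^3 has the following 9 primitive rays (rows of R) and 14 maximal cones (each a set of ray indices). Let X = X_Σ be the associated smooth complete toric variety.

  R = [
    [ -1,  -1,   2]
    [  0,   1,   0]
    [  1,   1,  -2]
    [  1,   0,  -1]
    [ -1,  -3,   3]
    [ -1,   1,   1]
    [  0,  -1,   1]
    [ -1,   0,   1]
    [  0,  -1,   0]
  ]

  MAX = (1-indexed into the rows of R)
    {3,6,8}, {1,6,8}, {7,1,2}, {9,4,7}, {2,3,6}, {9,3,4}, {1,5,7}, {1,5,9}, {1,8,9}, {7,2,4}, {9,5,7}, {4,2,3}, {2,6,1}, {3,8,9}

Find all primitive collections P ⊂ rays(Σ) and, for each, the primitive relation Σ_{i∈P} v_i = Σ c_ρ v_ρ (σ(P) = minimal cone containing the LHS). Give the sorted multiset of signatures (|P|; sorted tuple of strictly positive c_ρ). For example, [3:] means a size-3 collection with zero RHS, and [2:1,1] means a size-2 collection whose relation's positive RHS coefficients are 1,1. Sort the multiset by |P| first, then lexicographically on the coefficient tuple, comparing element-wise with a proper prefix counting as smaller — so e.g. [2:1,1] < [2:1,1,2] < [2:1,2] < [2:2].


Primitive collections (16):

  P = {1,3}:  v_{1} + v_{3} = 0  so sig = [2:]
  P = {2,9}:  v_{2} + v_{9} = 0  so sig = [2:]
  P = {4,8}:  v_{4} + v_{8} = 0  so sig = [2:]
  P = {1,4}:  v_{1} + v_{4} = v_{7}  so sig = [2:1]
  P = {2,8}:  v_{2} + v_{8} = v_{6}  so sig = [2:1]
  P = {3,7}:  v_{3} + v_{7} = v_{4}  so sig = [2:1]
  P = {4,6}:  v_{4} + v_{6} = v_{2}  so sig = [2:1]
  P = {6,9}:  v_{6} + v_{9} = v_{8}  so sig = [2:1]
  P = {7,8}:  v_{7} + v_{8} = v_{1}  so sig = [2:1]
  P = {2,5}:  v_{2} + v_{5} = v_{1} + v_{7}  so sig = [2:1,1]
  P = {3,5}:  v_{3} + v_{5} = v_{7} + v_{9}  so sig = [2:1,1]
  P = {6,7}:  v_{6} + v_{7} = v_{1} + v_{2}  so sig = [2:1,1]
  P = {4,5}:  v_{4} + v_{5} = 2·v_{7} + v_{9}  so sig = [2:1,2]
  P = {5,8}:  v_{5} + v_{8} = 2·v_{1} + v_{9}  so sig = [2:1,2]
  P = {5,6}:  v_{5} + v_{6} = 2·v_{1}  so sig = [2:2]
  P = {1,7,9}:  v_{1} + v_{7} + v_{9} = v_{5}  so sig = [3:1]

Hence PRS(X_Σ) =
{ [2:] ×3,  [2:1] ×6,  [2:1,1] ×3,  [2:1,2] ×2,  [2:2],  [3:1] }


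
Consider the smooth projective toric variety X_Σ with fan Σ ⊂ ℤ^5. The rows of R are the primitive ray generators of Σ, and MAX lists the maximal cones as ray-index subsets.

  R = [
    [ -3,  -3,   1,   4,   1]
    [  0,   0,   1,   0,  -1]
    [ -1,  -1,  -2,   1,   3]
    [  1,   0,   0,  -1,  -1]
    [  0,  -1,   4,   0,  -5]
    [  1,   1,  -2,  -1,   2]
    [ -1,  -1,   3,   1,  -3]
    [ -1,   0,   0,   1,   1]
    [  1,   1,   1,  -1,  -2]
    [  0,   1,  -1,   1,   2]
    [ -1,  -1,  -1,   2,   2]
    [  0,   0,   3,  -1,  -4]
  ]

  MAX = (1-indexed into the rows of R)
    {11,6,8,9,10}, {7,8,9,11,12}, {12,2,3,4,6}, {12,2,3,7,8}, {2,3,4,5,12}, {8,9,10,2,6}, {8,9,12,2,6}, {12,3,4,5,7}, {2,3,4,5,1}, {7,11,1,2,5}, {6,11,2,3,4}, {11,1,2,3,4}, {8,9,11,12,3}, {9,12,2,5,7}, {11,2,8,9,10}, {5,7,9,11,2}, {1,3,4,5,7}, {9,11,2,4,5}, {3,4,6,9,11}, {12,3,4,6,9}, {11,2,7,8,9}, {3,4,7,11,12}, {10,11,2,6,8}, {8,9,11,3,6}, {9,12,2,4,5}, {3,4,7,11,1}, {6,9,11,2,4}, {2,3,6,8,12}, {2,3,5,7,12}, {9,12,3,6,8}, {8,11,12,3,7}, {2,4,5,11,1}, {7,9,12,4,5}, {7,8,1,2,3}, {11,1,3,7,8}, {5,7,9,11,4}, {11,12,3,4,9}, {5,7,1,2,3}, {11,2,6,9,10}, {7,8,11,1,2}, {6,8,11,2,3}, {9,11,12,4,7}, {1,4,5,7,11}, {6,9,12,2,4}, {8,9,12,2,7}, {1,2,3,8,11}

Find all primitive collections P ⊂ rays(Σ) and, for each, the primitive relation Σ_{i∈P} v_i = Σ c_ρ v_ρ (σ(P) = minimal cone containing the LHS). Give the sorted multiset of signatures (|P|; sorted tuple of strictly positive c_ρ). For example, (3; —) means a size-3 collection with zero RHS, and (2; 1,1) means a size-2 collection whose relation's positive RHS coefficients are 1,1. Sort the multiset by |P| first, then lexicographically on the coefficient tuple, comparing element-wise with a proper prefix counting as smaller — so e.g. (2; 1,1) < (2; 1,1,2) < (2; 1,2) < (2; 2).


23 minimal non-faces of Δ(Σ) (on 12 rays):

  {4,8}:  v_{4} + v_{8} = 0  ⇒ sig = (2; —)
  {6,7}:  v_{6} + v_{7} = v_{2}  ⇒ sig = (2; 1)
  {1,9}:  v_{1} + v_{9} = v_{7} + v_{11}  ⇒ sig = (2; 1,1)
  {5,8}:  v_{5} + v_{8} = v_{2} + v_{7}  ⇒ sig = (2; 1,1)
  {3,10}:  v_{3} + v_{10} = v_{6} + v_{8} + v_{11}  ⇒ sig = (2; 1,1,1)
  {10,12}:  v_{10} + v_{12} = v_{2} + v_{8} + v_{9}  ⇒ sig = (2; 1,1,1)
  {4,10}:  v_{4} + v_{10} = v_{2} + v_{6} + v_{9} + v_{11}  ⇒ sig = (2; 1,1,1,1)
  {7,10}:  v_{7} + v_{10} = 2·v_{2} + v_{8} + v_{9} + v_{11}  ⇒ sig = (2; 1,1,1,2)
  {1,6}:  v_{1} + v_{6} = 2·v_{2} + v_{3} + v_{11}  ⇒ sig = (2; 1,1,2)
  {5,10}:  v_{5} + v_{10} = 3·v_{2} + v_{9} + v_{11}  ⇒ sig = (2; 1,1,3)
  {1,12}:  v_{1} + v_{12} = v_{3} + 2·v_{7}  ⇒ sig = (2; 1,2)
  {5,6}:  v_{5} + v_{6} = 2·v_{2} + v_{4}  ⇒ sig = (2; 1,2)
  {1,10}:  v_{1} + v_{10} = 2·v_{2} + v_{8} + 2·v_{11}  ⇒ sig = (2; 1,2,2)
  {2,3,9}:  v_{2} + v_{3} + v_{9} = 0  ⇒ sig = (3; —)
  {6,11,12}:  v_{6} + v_{11} + v_{12} = 0  ⇒ sig = (3; —)
  {2,4,7}:  v_{2} + v_{4} + v_{7} = v_{5}  ⇒ sig = (3; 1)
  {2,11,12}:  v_{2} + v_{11} + v_{12} = v_{7}  ⇒ sig = (3; 1)
  {3,5,9}:  v_{3} + v_{5} + v_{9} = v_{4} + v_{7}  ⇒ sig = (3; 1,1)
  {3,5,11}:  v_{3} + v_{5} + v_{11} = v_{1} + v_{4}  ⇒ sig = (3; 1,1)
  {3,7,9}:  v_{3} + v_{7} + v_{9} = v_{11} + v_{12}  ⇒ sig = (3; 1,1)
  {5,11,12}:  v_{5} + v_{11} + v_{12} = v_{4} + 2·v_{7}  ⇒ sig = (3; 1,2)
  {2,3,7,11}:  v_{2} + v_{3} + v_{7} + v_{11} = v_{1}  ⇒ sig = (4; 1)
  {2,6,8,9,11}:  v_{2} + v_{6} + v_{8} + v_{9} + v_{11} = v_{10}  ⇒ sig = (5; 1)

so the primitive-relation signature multiset is
    (2; —)
    (2; 1)
    (2; 1,1)
    (2; 1,1)
    (2; 1,1,1)
    (2; 1,1,1)
    (2; 1,1,1,1)
    (2; 1,1,1,2)
    (2; 1,1,2)
    (2; 1,1,3)
    (2; 1,2)
    (2; 1,2)
    (2; 1,2,2)
    (3; —)
    (3; —)
    (3; 1)
    (3; 1)
    (3; 1,1)
    (3; 1,1)
    (3; 1,1)
    (3; 1,2)
    (4; 1)
    (5; 1)


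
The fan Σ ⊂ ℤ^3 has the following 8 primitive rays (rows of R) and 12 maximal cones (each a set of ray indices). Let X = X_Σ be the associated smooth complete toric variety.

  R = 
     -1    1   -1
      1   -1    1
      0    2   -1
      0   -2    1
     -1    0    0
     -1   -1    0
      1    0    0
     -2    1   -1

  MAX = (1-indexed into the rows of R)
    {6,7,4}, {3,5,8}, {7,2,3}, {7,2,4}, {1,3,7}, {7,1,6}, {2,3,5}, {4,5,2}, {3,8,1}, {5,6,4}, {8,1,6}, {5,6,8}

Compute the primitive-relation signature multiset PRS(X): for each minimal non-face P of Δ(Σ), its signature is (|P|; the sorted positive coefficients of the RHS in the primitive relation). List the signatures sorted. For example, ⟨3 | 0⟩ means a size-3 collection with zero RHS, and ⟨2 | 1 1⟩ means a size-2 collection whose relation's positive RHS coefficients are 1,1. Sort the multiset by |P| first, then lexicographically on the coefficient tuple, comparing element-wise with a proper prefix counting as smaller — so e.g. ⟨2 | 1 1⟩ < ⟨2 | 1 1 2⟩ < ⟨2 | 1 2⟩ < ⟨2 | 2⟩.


The 10 primitive collections of Σ (r=8, n=3):

  {1,2}:  v_{1} + v_{2} = 0  ⇒ sig = ⟨2 | 0⟩
  {3,4}:  v_{3} + v_{4} = 0  ⇒ sig = ⟨2 | 0⟩
  {5,7}:  v_{5} + v_{7} = 0  ⇒ sig = ⟨2 | 0⟩
  {1,4}:  v_{1} + v_{4} = v_{6}  ⇒ sig = ⟨2 | 1⟩
  {1,5}:  v_{1} + v_{5} = v_{8}  ⇒ sig = ⟨2 | 1⟩
  {2,6}:  v_{2} + v_{6} = v_{4}  ⇒ sig = ⟨2 | 1⟩
  {2,8}:  v_{2} + v_{8} = v_{5}  ⇒ sig = ⟨2 | 1⟩
  {3,6}:  v_{3} + v_{6} = v_{1}  ⇒ sig = ⟨2 | 1⟩
  {7,8}:  v_{7} + v_{8} = v_{1}  ⇒ sig = ⟨2 | 1⟩
  {4,8}:  v_{4} + v_{8} = v_{5} + v_{6}  ⇒ sig = ⟨2 | 1 1⟩

Hence PRS(X_Σ) =
    |P|=2: 10 collections, coeffs (), (), (), (1), (1), (1), (1), (1), (1), (1,1)


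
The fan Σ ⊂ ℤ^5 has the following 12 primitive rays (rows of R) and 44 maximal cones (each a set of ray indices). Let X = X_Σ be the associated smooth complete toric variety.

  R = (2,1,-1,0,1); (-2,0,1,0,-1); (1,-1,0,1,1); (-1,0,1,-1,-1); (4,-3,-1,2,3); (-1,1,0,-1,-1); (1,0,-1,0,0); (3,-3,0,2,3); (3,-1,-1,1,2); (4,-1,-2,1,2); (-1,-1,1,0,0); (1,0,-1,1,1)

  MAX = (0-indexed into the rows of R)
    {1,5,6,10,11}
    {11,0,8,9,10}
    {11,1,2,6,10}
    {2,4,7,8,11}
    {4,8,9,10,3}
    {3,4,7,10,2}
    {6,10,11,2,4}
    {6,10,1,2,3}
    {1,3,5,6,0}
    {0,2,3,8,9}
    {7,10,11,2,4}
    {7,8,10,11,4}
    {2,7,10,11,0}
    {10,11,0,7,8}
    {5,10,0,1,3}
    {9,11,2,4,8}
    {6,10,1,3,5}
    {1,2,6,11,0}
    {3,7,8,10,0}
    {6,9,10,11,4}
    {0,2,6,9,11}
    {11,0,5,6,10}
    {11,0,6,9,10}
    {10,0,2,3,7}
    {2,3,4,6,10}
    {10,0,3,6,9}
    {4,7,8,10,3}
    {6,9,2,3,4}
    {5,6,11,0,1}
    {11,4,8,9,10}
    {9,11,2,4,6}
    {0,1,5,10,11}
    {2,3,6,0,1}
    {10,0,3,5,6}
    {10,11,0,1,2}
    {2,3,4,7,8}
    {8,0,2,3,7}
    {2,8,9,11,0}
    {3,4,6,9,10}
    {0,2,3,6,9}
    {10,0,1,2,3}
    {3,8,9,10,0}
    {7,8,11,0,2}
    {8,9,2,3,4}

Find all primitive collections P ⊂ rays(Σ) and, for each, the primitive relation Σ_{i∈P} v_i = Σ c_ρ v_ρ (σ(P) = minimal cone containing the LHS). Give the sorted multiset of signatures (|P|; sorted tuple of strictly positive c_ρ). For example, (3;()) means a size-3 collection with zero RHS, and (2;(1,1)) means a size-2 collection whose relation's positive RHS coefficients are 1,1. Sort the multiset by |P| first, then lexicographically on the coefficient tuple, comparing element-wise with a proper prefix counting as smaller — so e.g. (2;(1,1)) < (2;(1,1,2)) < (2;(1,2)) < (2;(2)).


Δ(Σ) — 12 vertices, 18 min non-faces:

  • {2,5}:  v_{2} + v_{5} = 0  ⇒ sig = (2;())
  • {3,11}:  v_{3} + v_{11} = 0  ⇒ sig = (2;())
  • {1,8}:  v_{1} + v_{8} = v_{2}  ⇒ sig = (2;(1))
  • {6,7}:  v_{6} + v_{7} = v_{4}  ⇒ sig = (2;(1))
  • {6,8}:  v_{6} + v_{8} = v_{9}  ⇒ sig = (2;(1))
  • {1,9}:  v_{1} + v_{9} = v_{2} + v_{6}  ⇒ sig = (2;(1,1))
  • {4,5}:  v_{4} + v_{5} = v_{9} + v_{10}  ⇒ sig = (2;(1,1))
  • {5,7}:  v_{5} + v_{7} = v_{8} + v_{10}  ⇒ sig = (2;(1,1))
  • {7,9}:  v_{7} + v_{9} = v_{4} + v_{8}  ⇒ sig = (2;(1,1))
  • {5,8}:  v_{5} + v_{8} = v_{0} + v_{6} + v_{10}  ⇒ sig = (2;(1,1,1))
  • {1,4}:  v_{1} + v_{4} = 2·v_{2} + v_{6} + v_{10}  ⇒ sig = (2;(1,1,2))
  • {5,9}:  v_{5} + v_{9} = v_{0} + 2·v_{6} + v_{10}  ⇒ sig = (2;(1,1,2))
  • {1,7}:  v_{1} + v_{7} = 2·v_{2} + v_{10}  ⇒ sig = (2;(1,2))
  • {0,4}:  v_{0} + v_{4} = 2·v_{8}  ⇒ sig = (2;(2))
  • {2,8,10}:  v_{2} + v_{8} + v_{10} = v_{7}  ⇒ sig = (3;(1))
  • {2,9,10}:  v_{2} + v_{9} + v_{10} = v_{4}  ⇒ sig = (3;(1))
  • {0,1,6,10}:  v_{0} + v_{1} + v_{6} + v_{10} = 0  ⇒ sig = (4;())
  • {0,2,6,10}:  v_{0} + v_{2} + v_{6} + v_{10} = v_{8}  ⇒ sig = (4;(1))

Hence PRS(X_Σ) =
{ (2;()) ×2,  (2;(1)) ×3,  (2;(1,1)) ×4,  (2;(1,1,1)),  (2;(1,1,2)) ×2,  (2;(1,2)),  (2;(2)),  (3;(1)) ×2,  (4;()),  (4;(1)) }


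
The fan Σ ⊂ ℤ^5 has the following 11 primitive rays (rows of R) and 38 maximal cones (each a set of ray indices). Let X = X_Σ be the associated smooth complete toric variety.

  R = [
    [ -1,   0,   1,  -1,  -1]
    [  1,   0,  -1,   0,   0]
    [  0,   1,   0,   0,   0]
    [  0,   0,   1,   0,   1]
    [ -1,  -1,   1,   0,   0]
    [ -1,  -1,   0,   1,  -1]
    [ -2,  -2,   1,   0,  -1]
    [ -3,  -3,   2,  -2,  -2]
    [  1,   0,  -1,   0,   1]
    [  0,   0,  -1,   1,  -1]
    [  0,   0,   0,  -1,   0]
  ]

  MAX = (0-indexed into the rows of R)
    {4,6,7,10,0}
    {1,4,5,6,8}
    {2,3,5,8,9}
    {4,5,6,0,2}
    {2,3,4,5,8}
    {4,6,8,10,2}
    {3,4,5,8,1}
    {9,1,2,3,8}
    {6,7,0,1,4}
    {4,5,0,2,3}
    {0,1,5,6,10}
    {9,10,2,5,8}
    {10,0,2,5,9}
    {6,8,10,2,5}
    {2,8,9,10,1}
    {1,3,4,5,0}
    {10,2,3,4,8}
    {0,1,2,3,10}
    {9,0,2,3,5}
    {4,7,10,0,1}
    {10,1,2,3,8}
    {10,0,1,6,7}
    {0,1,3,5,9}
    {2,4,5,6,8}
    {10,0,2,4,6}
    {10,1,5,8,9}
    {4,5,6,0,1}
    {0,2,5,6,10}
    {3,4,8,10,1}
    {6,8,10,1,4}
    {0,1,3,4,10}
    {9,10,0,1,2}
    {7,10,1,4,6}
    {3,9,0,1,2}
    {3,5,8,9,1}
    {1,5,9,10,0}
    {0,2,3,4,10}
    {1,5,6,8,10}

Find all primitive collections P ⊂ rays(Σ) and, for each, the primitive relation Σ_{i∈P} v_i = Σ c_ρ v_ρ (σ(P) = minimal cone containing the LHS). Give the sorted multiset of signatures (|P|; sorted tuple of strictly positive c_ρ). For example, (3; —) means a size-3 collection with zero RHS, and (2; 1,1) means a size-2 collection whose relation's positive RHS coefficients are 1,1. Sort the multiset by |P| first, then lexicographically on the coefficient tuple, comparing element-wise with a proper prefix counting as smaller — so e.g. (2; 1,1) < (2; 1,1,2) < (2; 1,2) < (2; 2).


Minimal non-faces — 16 found among 11 rays, 38 max cones:

  P={0,8}:  v_{0} + v_{8} = v_{10}  ⟹  sig = (2; 1)
  P={4,9}:  v_{4} + v_{9} = v_{5}  ⟹  sig = (2; 1)
  P={2,7}:  v_{2} + v_{7} = v_{0} + v_{6} + v_{10}  ⟹  sig = (2; 1,1,1)
  P={7,9}:  v_{7} + v_{9} = v_{0} + v_{1} + v_{5} + v_{6} + v_{10}  ⟹  sig = (2; 1,1,1,1,1)
  P={7,8}:  v_{7} + v_{8} = v_{1} + v_{4} + v_{6} + 2·v_{10}  ⟹  sig = (2; 1,1,1,2)
  P={3,7}:  v_{3} + v_{7} = v_{0} + v_{1} + 3·v_{4} + v_{10}  ⟹  sig = (2; 1,1,1,3)
  P={5,7}:  v_{5} + v_{7} = v_{0} + v_{1} + 2·v_{6}  ⟹  sig = (2; 1,1,2)
  P={6,9}:  v_{6} + v_{9} = 2·v_{5} + v_{10}  ⟹  sig = (2; 1,2)
  P={3,6}:  v_{3} + v_{6} = 2·v_{4}  ⟹  sig = (2; 2)
  P={1,2,4}:  v_{1} + v_{2} + v_{4} = 0  ⟹  sig = (3; —)
  P={3,9,10}:  v_{3} + v_{9} + v_{10} = 0  ⟹  sig = (3; —)
  P={1,2,5}:  v_{1} + v_{2} + v_{5} = v_{9}  ⟹  sig = (3; 1)
  P={3,5,10}:  v_{3} + v_{5} + v_{10} = v_{4}  ⟹  sig = (3; 1)
  P={4,5,10}:  v_{4} + v_{5} + v_{10} = v_{6}  ⟹  sig = (3; 1)
  P={1,2,6}:  v_{1} + v_{2} + v_{6} = v_{5} + v_{10}  ⟹  sig = (3; 1,1)
  P={0,1,4,6,10}:  v_{0} + v_{1} + v_{4} + v_{6} + v_{10} = v_{7}  ⟹  sig = (5; 1)

so the primitive-relation signature multiset is
    (2; 1)
    (2; 1)
    (2; 1,1,1)
    (2; 1,1,1,1,1)
    (2; 1,1,1,2)
    (2; 1,1,1,3)
    (2; 1,1,2)
    (2; 1,2)
    (2; 2)
    (3; —)
    (3; —)
    (3; 1)
    (3; 1)
    (3; 1)
    (3; 1,1)
    (5; 1)


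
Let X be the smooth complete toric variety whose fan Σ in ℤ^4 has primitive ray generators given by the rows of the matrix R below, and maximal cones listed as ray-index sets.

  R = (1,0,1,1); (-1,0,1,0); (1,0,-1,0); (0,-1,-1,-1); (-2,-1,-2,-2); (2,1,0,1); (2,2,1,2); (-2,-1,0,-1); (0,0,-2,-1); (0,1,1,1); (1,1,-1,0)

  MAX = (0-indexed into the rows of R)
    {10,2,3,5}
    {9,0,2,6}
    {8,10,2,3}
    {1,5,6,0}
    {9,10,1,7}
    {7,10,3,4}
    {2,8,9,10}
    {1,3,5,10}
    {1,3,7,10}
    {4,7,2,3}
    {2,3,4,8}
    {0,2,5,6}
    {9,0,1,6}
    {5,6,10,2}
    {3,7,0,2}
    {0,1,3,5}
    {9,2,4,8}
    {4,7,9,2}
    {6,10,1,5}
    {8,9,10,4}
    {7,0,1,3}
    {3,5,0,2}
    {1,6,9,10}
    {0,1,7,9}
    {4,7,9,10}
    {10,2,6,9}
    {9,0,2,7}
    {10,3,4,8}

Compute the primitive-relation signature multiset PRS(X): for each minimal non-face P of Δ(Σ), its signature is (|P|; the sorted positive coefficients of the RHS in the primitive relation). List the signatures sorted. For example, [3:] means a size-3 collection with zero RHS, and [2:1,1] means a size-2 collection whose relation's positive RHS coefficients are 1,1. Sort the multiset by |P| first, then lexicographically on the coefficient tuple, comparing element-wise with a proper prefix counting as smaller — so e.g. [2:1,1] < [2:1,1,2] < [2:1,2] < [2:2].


The 18 primitive collections of Σ (r=11, n=4):

  {1,2}:  v_{1} + v_{2} = 0 — sig = [2:]
  {3,9}:  v_{3} + v_{9} = 0 — sig = [2:]
  {5,7}:  v_{5} + v_{7} = 0 — sig = [2:]
  {0,8}:  v_{0} + v_{8} = v_{2} — sig = [2:1]
  {0,10}:  v_{0} + v_{10} = v_{5} — sig = [2:1]
  {3,6}:  v_{3} + v_{6} = v_{5} — sig = [2:1]
  {4,5}:  v_{4} + v_{5} = v_{8} — sig = [2:1]
  {5,9}:  v_{5} + v_{9} = v_{6} — sig = [2:1]
  {6,7}:  v_{6} + v_{7} = v_{9} — sig = [2:1]
  {7,8}:  v_{7} + v_{8} = v_{4} — sig = [2:1]
  {0,4}:  v_{0} + v_{4} = v_{2} + v_{7} — sig = [2:1,1]
  {1,8}:  v_{1} + v_{8} = v_{7} + v_{10} — sig = [2:1,1]
  {4,6}:  v_{4} + v_{6} = v_{8} + v_{9} — sig = [2:1,1]
  {5,8}:  v_{5} + v_{8} = v_{2} + v_{10} — sig = [2:1,1]
  {6,8}:  v_{6} + v_{8} = v_{2} + v_{9} + v_{10} — sig = [2:1,1,1]
  {1,4}:  v_{1} + v_{4} = 2·v_{7} + v_{10} — sig = [2:1,2]
  {2,7,10}:  v_{2} + v_{7} + v_{10} = v_{8} — sig = [3:1]
  {2,4,10}:  v_{2} + v_{4} + v_{10} = 2·v_{8} — sig = [3:2]

Signatures (|P|; sorted positive RHS coefficients), sorted:
    [2:]
    [2:]
    [2:]
    [2:1]
    [2:1]
    [2:1]
    [2:1]
    [2:1]
    [2:1]
    [2:1]
    [2:1,1]
    [2:1,1]
    [2:1,1]
    [2:1,1]
    [2:1,1,1]
    [2:1,2]
    [3:1]
    [3:2]


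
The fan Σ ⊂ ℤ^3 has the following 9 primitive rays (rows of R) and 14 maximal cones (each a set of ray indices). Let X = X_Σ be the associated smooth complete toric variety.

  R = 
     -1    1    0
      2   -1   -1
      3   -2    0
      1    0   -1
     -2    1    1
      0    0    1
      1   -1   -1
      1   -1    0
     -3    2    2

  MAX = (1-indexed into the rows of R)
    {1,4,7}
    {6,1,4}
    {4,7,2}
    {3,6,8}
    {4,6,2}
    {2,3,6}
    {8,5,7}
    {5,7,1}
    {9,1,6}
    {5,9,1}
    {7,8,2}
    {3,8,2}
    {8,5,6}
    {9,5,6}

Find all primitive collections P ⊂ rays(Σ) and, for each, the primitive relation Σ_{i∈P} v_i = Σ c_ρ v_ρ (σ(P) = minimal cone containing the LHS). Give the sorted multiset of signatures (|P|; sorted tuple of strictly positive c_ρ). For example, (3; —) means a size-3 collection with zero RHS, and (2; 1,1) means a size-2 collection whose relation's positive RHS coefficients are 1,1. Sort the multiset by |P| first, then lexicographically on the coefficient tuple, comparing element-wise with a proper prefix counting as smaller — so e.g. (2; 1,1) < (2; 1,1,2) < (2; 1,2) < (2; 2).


|primitive collections| = 17. Relations:

  • {1,8}:  v_{1} + v_{8} = 0  ⇒ sig = (2; —)
  • {2,5}:  v_{2} + v_{5} = 0  ⇒ sig = (2; —)
  • {1,2}:  v_{1} + v_{2} = v_{4}  ⇒ sig = (2; 1)
  • {4,5}:  v_{4} + v_{5} = v_{1}  ⇒ sig = (2; 1)
  • {4,8}:  v_{4} + v_{8} = v_{2}  ⇒ sig = (2; 1)
  • {6,7}:  v_{6} + v_{7} = v_{8}  ⇒ sig = (2; 1)
  • {7,9}:  v_{7} + v_{9} = v_{5}  ⇒ sig = (2; 1)
  • {1,3}:  v_{1} + v_{3} = v_{2} + v_{6}  ⇒ sig = (2; 1,1)
  • {2,9}:  v_{2} + v_{9} = v_{1} + v_{6}  ⇒ sig = (2; 1,1)
  • {3,5}:  v_{3} + v_{5} = v_{6} + v_{8}  ⇒ sig = (2; 1,1)
  • {8,9}:  v_{8} + v_{9} = v_{5} + v_{6}  ⇒ sig = (2; 1,1)
  • {3,4}:  v_{3} + v_{4} = 2·v_{2} + v_{6}  ⇒ sig = (2; 1,2)
  • {3,7}:  v_{3} + v_{7} = v_{2} + 2·v_{8}  ⇒ sig = (2; 1,2)
  • {4,9}:  v_{4} + v_{9} = 2·v_{1} + v_{6}  ⇒ sig = (2; 1,2)
  • {3,9}:  v_{3} + v_{9} = 2·v_{6}  ⇒ sig = (2; 2)
  • {1,5,6}:  v_{1} + v_{5} + v_{6} = v_{9}  ⇒ sig = (3; 1)
  • {2,6,8}:  v_{2} + v_{6} + v_{8} = v_{3}  ⇒ sig = (3; 1)

so the primitive-relation signature multiset is
[(2; —), (2; —), (2; 1), (2; 1), (2; 1), (2; 1), (2; 1), (2; 1,1), (2; 1,1), (2; 1,1), (2; 1,1), (2; 1,2), (2; 1,2), (2; 1,2), (2; 2), (3; 1), (3; 1)]


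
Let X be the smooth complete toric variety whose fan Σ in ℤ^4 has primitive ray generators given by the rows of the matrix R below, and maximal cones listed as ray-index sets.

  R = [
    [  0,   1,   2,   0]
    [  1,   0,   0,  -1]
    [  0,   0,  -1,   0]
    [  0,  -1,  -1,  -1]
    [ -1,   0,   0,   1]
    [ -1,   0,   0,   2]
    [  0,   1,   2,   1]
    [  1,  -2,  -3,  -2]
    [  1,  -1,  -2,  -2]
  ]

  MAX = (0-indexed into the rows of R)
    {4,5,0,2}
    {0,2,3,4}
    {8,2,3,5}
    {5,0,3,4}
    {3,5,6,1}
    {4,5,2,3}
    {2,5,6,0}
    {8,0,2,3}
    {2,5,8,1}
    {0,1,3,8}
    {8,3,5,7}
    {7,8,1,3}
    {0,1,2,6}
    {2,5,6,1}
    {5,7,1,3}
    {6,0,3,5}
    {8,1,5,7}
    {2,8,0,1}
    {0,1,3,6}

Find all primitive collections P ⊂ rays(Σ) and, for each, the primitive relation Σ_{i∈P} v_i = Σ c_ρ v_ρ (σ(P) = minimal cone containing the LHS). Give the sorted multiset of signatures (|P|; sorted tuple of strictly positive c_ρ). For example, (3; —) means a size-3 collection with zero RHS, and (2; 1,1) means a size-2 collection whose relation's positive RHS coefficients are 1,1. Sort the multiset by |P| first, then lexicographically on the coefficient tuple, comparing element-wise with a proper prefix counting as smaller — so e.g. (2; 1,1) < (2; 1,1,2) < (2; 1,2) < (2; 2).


|primitive collections| = 14. Relations:

  P = {1,4}:  v_{1} + v_{4} = 0 ; sig = (2; —)
  P = {6,8}:  v_{6} + v_{8} = v_{1} ; sig = (2; 1)
  P = {0,7}:  v_{0} + v_{7} = v_{1} + v_{3} ; sig = (2; 1,1)
  P = {4,6}:  v_{4} + v_{6} = v_{0} + v_{5} ; sig = (2; 1,1)
  P = {4,8}:  v_{4} + v_{8} = v_{2} + v_{3} ; sig = (2; 1,1)
  P = {4,7}:  v_{4} + v_{7} = v_{3} + v_{5} + v_{8} ; sig = (2; 1,1,1)
  P = {6,7}:  v_{6} + v_{7} = 2·v_{1} + v_{3} + v_{5} ; sig = (2; 1,1,2)
  P = {2,7}:  v_{2} + v_{7} = v_{5} + 2·v_{8} ; sig = (2; 1,2)
  P = {0,5,8}:  v_{0} + v_{5} + v_{8} = 0 ; sig = (3; —)
  P = {2,3,6}:  v_{2} + v_{3} + v_{6} = 0 ; sig = (3; —)
  P = {0,1,5}:  v_{0} + v_{1} + v_{5} = v_{6} ; sig = (3; 1)
  P = {1,2,3}:  v_{1} + v_{2} + v_{3} = v_{8} ; sig = (3; 1)
  P = {0,2,3,5}:  v_{0} + v_{2} + v_{3} + v_{5} = v_{4} ; sig = (4; 1)
  P = {1,3,5,8}:  v_{1} + v_{3} + v_{5} + v_{8} = v_{7} ; sig = (4; 1)

Signatures (|P|; sorted positive RHS coefficients), sorted:
{ (2; —),  (2; 1),  (2; 1,1) ×3,  (2; 1,1,1),  (2; 1,1,2),  (2; 1,2),  (3; —) ×2,  (3; 1) ×2,  (4; 1) ×2 }


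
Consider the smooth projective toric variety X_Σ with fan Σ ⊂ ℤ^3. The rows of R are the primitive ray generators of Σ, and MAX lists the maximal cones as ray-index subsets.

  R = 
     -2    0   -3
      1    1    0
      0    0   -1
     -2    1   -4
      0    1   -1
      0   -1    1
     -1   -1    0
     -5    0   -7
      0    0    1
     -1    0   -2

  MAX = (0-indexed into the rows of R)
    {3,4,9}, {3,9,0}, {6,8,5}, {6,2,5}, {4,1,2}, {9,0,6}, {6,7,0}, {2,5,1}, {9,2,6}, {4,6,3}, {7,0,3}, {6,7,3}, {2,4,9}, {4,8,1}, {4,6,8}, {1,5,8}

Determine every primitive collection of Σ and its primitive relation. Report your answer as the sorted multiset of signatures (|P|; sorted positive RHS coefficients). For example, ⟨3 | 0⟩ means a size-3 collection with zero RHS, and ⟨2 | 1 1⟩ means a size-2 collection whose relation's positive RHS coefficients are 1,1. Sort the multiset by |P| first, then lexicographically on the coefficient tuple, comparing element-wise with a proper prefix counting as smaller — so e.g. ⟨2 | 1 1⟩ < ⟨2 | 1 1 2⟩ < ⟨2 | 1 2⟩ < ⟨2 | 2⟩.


The 25 primitive collections of Σ (r=10, n=3):

  P = {1,6}:  v_{1} + v_{6} = 0  so sig = ⟨2 | 0⟩
  P = {2,8}:  v_{2} + v_{8} = 0  so sig = ⟨2 | 0⟩
  P = {4,5}:  v_{4} + v_{5} = 0  so sig = ⟨2 | 0⟩
  P = {0,4}:  v_{0} + v_{4} = v_{3}  so sig = ⟨2 | 1⟩
  P = {3,5}:  v_{3} + v_{5} = v_{0}  so sig = ⟨2 | 1⟩
  P = {0,1}:  v_{0} + v_{1} = v_{4} + v_{9}  so sig = ⟨2 | 1 1⟩
  P = {0,5}:  v_{0} + v_{5} = v_{6} + v_{9}  so sig = ⟨2 | 1 1⟩
  P = {1,7}:  v_{1} + v_{7} = v_{0} + v_{3}  so sig = ⟨2 | 1 1⟩
  P = {1,9}:  v_{1} + v_{9} = v_{2} + v_{4}  so sig = ⟨2 | 1 1⟩
  P = {5,9}:  v_{5} + v_{9} = v_{2} + v_{6}  so sig = ⟨2 | 1 1⟩
  P = {8,9}:  v_{8} + v_{9} = v_{4} + v_{6}  so sig = ⟨2 | 1 1⟩
  P = {1,3}:  v_{1} + v_{3} = 2·v_{4} + v_{9}  so sig = ⟨2 | 1 2⟩
  P = {2,3}:  v_{2} + v_{3} = v_{4} + 2·v_{9}  so sig = ⟨2 | 1 2⟩
  P = {2,7}:  v_{2} + v_{7} = 2·v_{0} + v_{9}  so sig = ⟨2 | 1 2⟩
  P = {4,7}:  v_{4} + v_{7} = 2·v_{3} + v_{6}  so sig = ⟨2 | 1 2⟩
  P = {5,7}:  v_{5} + v_{7} = 2·v_{0} + v_{6}  so sig = ⟨2 | 1 2⟩
  P = {7,8}:  v_{7} + v_{8} = v_{3} + 2·v_{4} + 3·v_{6}  so sig = ⟨2 | 1 2 3⟩
  P = {0,2}:  v_{0} + v_{2} = 2·v_{9}  so sig = ⟨2 | 2⟩
  P = {0,8}:  v_{0} + v_{8} = 2·v_{4} + 2·v_{6}  so sig = ⟨2 | 2 2⟩
  P = {3,8}:  v_{3} + v_{8} = 3·v_{4} + 2·v_{6}  so sig = ⟨2 | 2 3⟩
  P = {7,9}:  v_{7} + v_{9} = 3·v_{0}  so sig = ⟨2 | 3⟩
  P = {0,3,6}:  v_{0} + v_{3} + v_{6} = v_{7}  so sig = ⟨3 | 1⟩
  P = {2,4,6}:  v_{2} + v_{4} + v_{6} = v_{9}  so sig = ⟨3 | 1⟩
  P = {4,6,9}:  v_{4} + v_{6} + v_{9} = v_{0}  so sig = ⟨3 | 1⟩
  P = {3,6,9}:  v_{3} + v_{6} + v_{9} = 2·v_{0}  so sig = ⟨3 | 2⟩

Hence PRS(X_Σ) =
[⟨2 | 0⟩, ⟨2 | 0⟩, ⟨2 | 0⟩, ⟨2 | 1⟩, ⟨2 | 1⟩, ⟨2 | 1 1⟩, ⟨2 | 1 1⟩, ⟨2 | 1 1⟩, ⟨2 | 1 1⟩, ⟨2 | 1 1⟩, ⟨2 | 1 1⟩, ⟨2 | 1 2⟩, ⟨2 | 1 2⟩, ⟨2 | 1 2⟩, ⟨2 | 1 2⟩, ⟨2 | 1 2⟩, ⟨2 | 1 2 3⟩, ⟨2 | 2⟩, ⟨2 | 2 2⟩, ⟨2 | 2 3⟩, ⟨2 | 3⟩, ⟨3 | 1⟩, ⟨3 | 1⟩, ⟨3 | 1⟩, ⟨3 | 2⟩]


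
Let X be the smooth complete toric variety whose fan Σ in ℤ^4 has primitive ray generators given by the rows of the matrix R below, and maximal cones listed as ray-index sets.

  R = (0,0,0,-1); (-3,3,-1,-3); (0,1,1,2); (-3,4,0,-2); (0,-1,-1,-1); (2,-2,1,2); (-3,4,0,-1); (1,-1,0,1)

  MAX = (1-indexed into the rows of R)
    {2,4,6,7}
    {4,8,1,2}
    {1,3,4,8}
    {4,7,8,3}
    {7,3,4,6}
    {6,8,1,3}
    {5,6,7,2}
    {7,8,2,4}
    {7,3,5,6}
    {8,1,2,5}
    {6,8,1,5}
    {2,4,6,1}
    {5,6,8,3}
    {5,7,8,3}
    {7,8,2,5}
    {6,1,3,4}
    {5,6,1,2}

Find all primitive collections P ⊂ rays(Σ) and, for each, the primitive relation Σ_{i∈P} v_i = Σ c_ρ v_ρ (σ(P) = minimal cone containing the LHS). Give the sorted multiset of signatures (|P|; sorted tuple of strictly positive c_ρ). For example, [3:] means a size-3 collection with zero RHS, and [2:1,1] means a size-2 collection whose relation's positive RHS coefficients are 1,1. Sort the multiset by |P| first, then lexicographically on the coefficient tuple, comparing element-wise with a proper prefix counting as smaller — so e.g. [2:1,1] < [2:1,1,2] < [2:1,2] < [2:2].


Minimal non-faces — 7 found among 8 rays, 17 max cones:

  P = {1,7}:  v_{1} + v_{7} = v_{4}  ⇒ sig = [2:1]
  P = {2,3}:  v_{2} + v_{3} = v_{7}  ⇒ sig = [2:1]
  P = {4,5}:  v_{4} + v_{5} = v_{2}  ⇒ sig = [2:1]
  P = {1,3,5}:  v_{1} + v_{3} + v_{5} = 0  ⇒ sig = [3:]
  P = {2,6,8}:  v_{2} + v_{6} + v_{8} = 0  ⇒ sig = [3:]
  P = {6,7,8}:  v_{6} + v_{7} + v_{8} = v_{3}  ⇒ sig = [3:1]
  P = {4,6,8}:  v_{4} + v_{6} + v_{8} = v_{1} + v_{3}  ⇒ sig = [3:1,1]

Sorted signature multiset PRS(X):
{ [2:1] ×3,  [3:] ×2,  [3:1],  [3:1,1] }


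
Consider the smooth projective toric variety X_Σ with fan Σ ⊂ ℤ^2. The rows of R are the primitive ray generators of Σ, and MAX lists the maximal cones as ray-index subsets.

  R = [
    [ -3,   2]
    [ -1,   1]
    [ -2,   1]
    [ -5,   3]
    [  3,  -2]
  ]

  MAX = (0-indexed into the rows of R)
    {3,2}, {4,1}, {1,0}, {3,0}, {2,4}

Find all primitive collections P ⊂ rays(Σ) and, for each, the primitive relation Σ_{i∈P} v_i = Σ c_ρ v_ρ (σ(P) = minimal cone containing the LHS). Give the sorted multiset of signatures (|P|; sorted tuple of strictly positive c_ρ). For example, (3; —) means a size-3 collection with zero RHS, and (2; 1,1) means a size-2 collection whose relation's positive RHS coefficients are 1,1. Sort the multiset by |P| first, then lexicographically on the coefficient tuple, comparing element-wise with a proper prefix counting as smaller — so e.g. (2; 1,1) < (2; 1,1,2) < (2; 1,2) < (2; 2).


Primitive collections (5):

  P = {0,4}:  v_{0} + v_{4} = 0  →  sig = (2; —)
  P = {0,2}:  v_{0} + v_{2} = v_{3}  →  sig = (2; 1)
  P = {1,2}:  v_{1} + v_{2} = v_{0}  →  sig = (2; 1)
  P = {3,4}:  v_{3} + v_{4} = v_{2}  →  sig = (2; 1)
  P = {1,3}:  v_{1} + v_{3} = 2·v_{0}  →  sig = (2; 2)

so the primitive-relation signature multiset is
{ (2; —),  (2; 1) ×3,  (2; 2) }


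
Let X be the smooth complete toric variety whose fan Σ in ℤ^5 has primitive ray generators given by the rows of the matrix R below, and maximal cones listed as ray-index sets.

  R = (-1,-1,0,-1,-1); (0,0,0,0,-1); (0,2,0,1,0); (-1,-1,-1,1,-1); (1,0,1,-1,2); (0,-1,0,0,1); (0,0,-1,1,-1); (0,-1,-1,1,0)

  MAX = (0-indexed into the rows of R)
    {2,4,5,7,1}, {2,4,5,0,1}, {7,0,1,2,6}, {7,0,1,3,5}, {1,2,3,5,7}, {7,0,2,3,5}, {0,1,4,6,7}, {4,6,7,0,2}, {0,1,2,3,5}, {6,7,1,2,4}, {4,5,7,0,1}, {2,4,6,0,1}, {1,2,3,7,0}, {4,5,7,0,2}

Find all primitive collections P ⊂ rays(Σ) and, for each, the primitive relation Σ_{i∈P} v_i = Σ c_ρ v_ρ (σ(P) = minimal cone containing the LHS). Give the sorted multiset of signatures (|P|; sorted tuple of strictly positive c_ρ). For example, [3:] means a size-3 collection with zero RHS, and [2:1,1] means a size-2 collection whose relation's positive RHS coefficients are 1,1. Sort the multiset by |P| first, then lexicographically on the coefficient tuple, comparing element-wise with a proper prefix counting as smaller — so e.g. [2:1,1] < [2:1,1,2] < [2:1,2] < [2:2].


5 minimal non-faces of Δ(Σ) (on 8 rays):

  P = {3,4}:  v_{3} + v_{4} = v_{5} ; sig = [2:1]
  P = {5,6}:  v_{5} + v_{6} = v_{7} ; sig = [2:1]
  P = {3,6}:  v_{3} + v_{6} = v_{0} + v_{1} + v_{2} + 2·v_{7} ; sig = [2:1,1,1,2]
  P = {0,1,2,4,7}:  v_{0} + v_{1} + v_{2} + v_{4} + v_{7} = 0 ; sig = [5:]
  P = {0,1,2,5,7}:  v_{0} + v_{1} + v_{2} + v_{5} + v_{7} = v_{3} ; sig = [5:1]

Hence PRS(X_Σ) =
[[2:1], [2:1], [2:1,1,1,2], [5:], [5:1]]


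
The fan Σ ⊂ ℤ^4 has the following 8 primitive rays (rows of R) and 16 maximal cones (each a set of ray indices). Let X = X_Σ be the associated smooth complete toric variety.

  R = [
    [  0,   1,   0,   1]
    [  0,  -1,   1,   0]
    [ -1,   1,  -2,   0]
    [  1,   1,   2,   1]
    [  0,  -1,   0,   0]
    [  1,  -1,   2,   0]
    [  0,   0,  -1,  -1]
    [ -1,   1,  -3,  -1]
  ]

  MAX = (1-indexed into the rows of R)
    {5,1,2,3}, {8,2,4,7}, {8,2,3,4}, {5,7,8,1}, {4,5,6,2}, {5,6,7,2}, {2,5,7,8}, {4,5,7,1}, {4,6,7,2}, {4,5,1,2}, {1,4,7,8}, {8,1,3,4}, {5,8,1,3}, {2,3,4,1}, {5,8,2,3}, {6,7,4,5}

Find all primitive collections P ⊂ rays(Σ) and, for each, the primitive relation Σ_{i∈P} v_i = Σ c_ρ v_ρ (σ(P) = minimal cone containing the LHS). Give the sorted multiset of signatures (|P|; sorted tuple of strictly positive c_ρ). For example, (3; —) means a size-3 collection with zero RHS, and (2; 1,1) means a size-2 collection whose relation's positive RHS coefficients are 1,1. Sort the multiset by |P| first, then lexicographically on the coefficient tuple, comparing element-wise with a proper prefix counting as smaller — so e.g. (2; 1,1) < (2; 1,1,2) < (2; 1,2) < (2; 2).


Minimal non-faces — 9 found among 8 rays, 16 max cones:

  P={3,6}:  v_{3} + v_{6} = 0  so sig = (2; —)
  P={3,7}:  v_{3} + v_{7} = v_{8}  so sig = (2; 1)
  P={6,8}:  v_{6} + v_{8} = v_{7}  so sig = (2; 1)
  P={1,6}:  v_{1} + v_{6} = v_{4} + v_{5}  so sig = (2; 1,1)
  P={1,2,7}:  v_{1} + v_{2} + v_{7} = 0  so sig = (3; —)
  P={1,2,8}:  v_{1} + v_{2} + v_{8} = v_{3}  so sig = (3; 1)
  P={3,4,5}:  v_{3} + v_{4} + v_{5} = v_{1}  so sig = (3; 1)
  P={4,5,8}:  v_{4} + v_{5} + v_{8} = v_{1} + v_{7}  so sig = (3; 1,1)
  P={2,4,5,7}:  v_{2} + v_{4} + v_{5} + v_{7} = v_{6}  so sig = (4; 1)

so the primitive-relation signature multiset is
    |P|=2: 4 collections, coeffs (), (1), (1), (1,1)
    |P|=3: 4 collections, coeffs (), (1), (1), (1,1)
    |P|=4: 1 collection, coeffs (1)


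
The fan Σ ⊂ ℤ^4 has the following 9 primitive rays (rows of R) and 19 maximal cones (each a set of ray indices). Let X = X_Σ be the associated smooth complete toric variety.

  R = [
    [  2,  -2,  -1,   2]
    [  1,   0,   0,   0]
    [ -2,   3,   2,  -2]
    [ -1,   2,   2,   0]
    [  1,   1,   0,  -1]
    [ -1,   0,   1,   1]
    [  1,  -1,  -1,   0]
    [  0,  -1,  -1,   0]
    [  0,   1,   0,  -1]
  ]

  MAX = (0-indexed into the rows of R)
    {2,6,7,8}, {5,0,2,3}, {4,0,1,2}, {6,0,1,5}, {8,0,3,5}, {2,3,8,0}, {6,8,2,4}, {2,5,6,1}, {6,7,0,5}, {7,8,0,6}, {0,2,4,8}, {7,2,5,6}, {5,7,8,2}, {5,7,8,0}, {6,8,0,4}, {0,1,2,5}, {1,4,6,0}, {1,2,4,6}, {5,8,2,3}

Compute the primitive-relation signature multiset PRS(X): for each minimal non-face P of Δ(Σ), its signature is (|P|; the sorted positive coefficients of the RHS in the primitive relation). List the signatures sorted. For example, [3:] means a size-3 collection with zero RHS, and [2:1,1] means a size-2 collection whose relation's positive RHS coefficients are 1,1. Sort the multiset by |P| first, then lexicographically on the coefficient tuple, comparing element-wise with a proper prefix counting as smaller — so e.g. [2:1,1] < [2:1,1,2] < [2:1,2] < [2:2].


12 minimal non-faces of Δ(Σ) (on 9 rays):

  {1,7}:  v_{1} + v_{7} = v_{6} ; sig = [2:1]
  {1,8}:  v_{1} + v_{8} = v_{4} ; sig = [2:1]
  {3,6}:  v_{3} + v_{6} = v_{0} + v_{2} ; sig = [2:1,1]
  {3,7}:  v_{3} + v_{7} = v_{5} + v_{8} ; sig = [2:1,1]
  {4,5}:  v_{4} + v_{5} = v_{0} + v_{2} ; sig = [2:1,1]
  {4,7}:  v_{4} + v_{7} = v_{6} + v_{8} ; sig = [2:1,1]
  {3,4}:  v_{3} + v_{4} = 2·v_{0} + 2·v_{2} + v_{8} ; sig = [2:1,2,2]
  {1,3}:  v_{1} + v_{3} = 2·v_{0} + 2·v_{2} ; sig = [2:2,2]
  {0,2,7}:  v_{0} + v_{2} + v_{7} = 0 ; sig = [3:]
  {5,6,8}:  v_{5} + v_{6} + v_{8} = 0 ; sig = [3:]
  {0,2,6}:  v_{0} + v_{2} + v_{6} = v_{1} ; sig = [3:1]
  {0,2,5,8}:  v_{0} + v_{2} + v_{5} + v_{8} = v_{3} ; sig = [4:1]

Sorted signature multiset PRS(X):
    [2:1]
    [2:1]
    [2:1,1]
    [2:1,1]
    [2:1,1]
    [2:1,1]
    [2:1,2,2]
    [2:2,2]
    [3:]
    [3:]
    [3:1]
    [4:1]


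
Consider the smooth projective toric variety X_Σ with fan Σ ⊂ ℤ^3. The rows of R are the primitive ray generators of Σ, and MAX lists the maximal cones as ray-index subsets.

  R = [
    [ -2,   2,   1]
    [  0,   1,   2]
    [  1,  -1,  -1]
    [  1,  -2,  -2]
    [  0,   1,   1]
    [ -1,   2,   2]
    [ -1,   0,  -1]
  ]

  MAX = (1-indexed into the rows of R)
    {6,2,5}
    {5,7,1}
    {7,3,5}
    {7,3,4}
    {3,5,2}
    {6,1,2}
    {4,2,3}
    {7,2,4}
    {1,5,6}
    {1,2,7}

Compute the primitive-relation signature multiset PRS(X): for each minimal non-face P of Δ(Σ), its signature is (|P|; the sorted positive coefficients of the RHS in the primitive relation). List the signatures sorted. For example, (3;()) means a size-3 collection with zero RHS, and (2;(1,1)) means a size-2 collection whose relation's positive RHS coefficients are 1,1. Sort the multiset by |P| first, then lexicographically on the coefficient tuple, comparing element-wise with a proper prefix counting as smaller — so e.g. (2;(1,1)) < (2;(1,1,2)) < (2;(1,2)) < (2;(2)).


The 9 primitive collections of Σ (r=7, n=3):

  P={4,6}:  v_{4} + v_{6} = 0 ; sig = (2;())
  P={1,4}:  v_{1} + v_{4} = v_{7} ; sig = (2;(1))
  P={3,6}:  v_{3} + v_{6} = v_{5} ; sig = (2;(1))
  P={4,5}:  v_{4} + v_{5} = v_{3} ; sig = (2;(1))
  P={6,7}:  v_{6} + v_{7} = v_{1} ; sig = (2;(1))
  P={1,3}:  v_{1} + v_{3} = v_{5} + v_{7} ; sig = (2;(1,1))
  P={2,3,7}:  v_{2} + v_{3} + v_{7} = 0 ; sig = (3;())
  P={2,5,7}:  v_{2} + v_{5} + v_{7} = v_{6} ; sig = (3;(1))
  P={1,2,5}:  v_{1} + v_{2} + v_{5} = 2·v_{6} ; sig = (3;(2))

Hence PRS(X_Σ) =
    |P|=2: 6 collections, coeffs (), (1), (1), (1), (1), (1,1)
    |P|=3: 3 collections, coeffs (), (1), (2)


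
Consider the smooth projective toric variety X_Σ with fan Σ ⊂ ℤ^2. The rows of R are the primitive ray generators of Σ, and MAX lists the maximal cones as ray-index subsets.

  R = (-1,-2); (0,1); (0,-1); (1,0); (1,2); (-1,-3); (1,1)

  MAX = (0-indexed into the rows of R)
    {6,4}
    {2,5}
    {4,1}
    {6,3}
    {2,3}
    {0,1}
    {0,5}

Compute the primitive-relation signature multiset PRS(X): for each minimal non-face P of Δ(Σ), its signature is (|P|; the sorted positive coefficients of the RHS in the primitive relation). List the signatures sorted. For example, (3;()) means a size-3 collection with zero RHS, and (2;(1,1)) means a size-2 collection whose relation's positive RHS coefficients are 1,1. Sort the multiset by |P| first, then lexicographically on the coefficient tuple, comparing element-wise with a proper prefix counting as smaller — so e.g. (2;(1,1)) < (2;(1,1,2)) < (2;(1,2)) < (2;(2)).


Primitive collections (14):

  P = {0,4}:  v_{0} + v_{4} = 0  so sig = (2;())
  P = {1,2}:  v_{1} + v_{2} = 0  so sig = (2;())
  P = {0,2}:  v_{0} + v_{2} = v_{5}  so sig = (2;(1))
  P = {0,6}:  v_{0} + v_{6} = v_{2}  so sig = (2;(1))
  P = {1,3}:  v_{1} + v_{3} = v_{6}  so sig = (2;(1))
  P = {1,5}:  v_{1} + v_{5} = v_{0}  so sig = (2;(1))
  P = {1,6}:  v_{1} + v_{6} = v_{4}  so sig = (2;(1))
  P = {2,4}:  v_{2} + v_{4} = v_{6}  so sig = (2;(1))
  P = {2,6}:  v_{2} + v_{6} = v_{3}  so sig = (2;(1))
  P = {4,5}:  v_{4} + v_{5} = v_{2}  so sig = (2;(1))
  P = {0,3}:  v_{0} + v_{3} = 2·v_{2}  so sig = (2;(2))
  P = {3,4}:  v_{3} + v_{4} = 2·v_{6}  so sig = (2;(2))
  P = {5,6}:  v_{5} + v_{6} = 2·v_{2}  so sig = (2;(2))
  P = {3,5}:  v_{3} + v_{5} = 3·v_{2}  so sig = (2;(3))

Sorted signature multiset PRS(X):
{ (2;()) ×2,  (2;(1)) ×8,  (2;(2)) ×3,  (2;(3)) }


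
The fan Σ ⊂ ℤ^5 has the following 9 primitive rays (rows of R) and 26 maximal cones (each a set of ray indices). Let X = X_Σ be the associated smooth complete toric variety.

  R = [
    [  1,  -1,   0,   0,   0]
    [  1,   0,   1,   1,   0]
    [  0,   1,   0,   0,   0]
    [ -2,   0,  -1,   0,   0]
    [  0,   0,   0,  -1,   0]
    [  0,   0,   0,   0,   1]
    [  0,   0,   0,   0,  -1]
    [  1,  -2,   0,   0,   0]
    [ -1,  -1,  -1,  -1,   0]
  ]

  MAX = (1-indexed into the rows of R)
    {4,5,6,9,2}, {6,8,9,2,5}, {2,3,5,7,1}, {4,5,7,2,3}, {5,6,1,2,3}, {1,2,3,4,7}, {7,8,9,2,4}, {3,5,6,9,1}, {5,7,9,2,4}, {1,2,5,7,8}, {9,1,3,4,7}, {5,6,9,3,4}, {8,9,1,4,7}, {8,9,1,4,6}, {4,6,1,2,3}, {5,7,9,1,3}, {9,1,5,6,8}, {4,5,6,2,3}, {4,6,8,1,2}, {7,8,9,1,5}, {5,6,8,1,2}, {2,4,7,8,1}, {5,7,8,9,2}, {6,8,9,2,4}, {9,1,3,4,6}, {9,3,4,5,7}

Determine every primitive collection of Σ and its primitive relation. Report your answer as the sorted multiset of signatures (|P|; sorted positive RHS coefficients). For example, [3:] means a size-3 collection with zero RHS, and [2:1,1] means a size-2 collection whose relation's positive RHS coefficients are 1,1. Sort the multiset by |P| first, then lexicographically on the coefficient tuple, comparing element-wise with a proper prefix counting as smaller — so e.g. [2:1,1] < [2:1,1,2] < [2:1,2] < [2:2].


6 minimal non-faces of Δ(Σ) (on 9 rays):

  {6,7}:  v_{6} + v_{7} = 0 — sig = [2:]
  {3,8}:  v_{3} + v_{8} = v_{1} — sig = [2:1]
  {2,3,9}:  v_{2} + v_{3} + v_{9} = 0 — sig = [3:]
  {1,2,9}:  v_{1} + v_{2} + v_{9} = v_{8} — sig = [3:1]
  {1,4,5}:  v_{1} + v_{4} + v_{5} = v_{9} — sig = [3:1]
  {4,5,8}:  v_{4} + v_{5} + v_{8} = v_{2} + 2·v_{9} — sig = [3:1,2]

Signatures (|P|; sorted positive RHS coefficients), sorted:
    [2:]
    [2:1]
    [3:]
    [3:1]
    [3:1]
    [3:1,2]
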